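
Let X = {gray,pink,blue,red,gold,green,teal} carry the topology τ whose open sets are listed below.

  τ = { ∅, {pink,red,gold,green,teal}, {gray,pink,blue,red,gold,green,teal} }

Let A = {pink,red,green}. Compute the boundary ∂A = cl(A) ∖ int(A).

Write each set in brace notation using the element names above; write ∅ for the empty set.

{gray,pink,blue,red,gold,green,teal}

opens ⊆ A: ∅; union → int = ∅
complement {gray,blue,gold,teal}; its interior ∅; cl(A) = X∖∅ = {gray,pink,blue,red,gold,green,teal}
boundary = {gray,pink,blue,red,gold,green,teal} ∖ ∅ = {gray,pink,blue,red,gold,green,teal}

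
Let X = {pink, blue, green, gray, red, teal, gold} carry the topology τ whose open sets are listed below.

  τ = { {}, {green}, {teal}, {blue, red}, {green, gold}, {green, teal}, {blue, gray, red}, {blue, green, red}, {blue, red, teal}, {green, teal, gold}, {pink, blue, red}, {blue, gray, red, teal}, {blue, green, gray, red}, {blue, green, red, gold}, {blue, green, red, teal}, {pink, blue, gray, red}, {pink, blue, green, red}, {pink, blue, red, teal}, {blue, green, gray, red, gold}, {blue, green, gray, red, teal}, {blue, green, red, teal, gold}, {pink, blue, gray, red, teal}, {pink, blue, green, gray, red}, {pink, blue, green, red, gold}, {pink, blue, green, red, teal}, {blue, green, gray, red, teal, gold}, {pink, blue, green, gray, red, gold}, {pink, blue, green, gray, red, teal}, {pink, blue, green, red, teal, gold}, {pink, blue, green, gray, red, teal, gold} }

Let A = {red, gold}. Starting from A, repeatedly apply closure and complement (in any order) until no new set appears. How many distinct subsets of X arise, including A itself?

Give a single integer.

8

complement {pink, blue, green, gray, teal}; its interior {green, teal}; cl(A) = X∖{green, teal} = {pink, blue, gray, red, gold}
With k = closure, c = complement:
  1. A     = {red, gold}
  2. kA    = {pink, blue, gray, red, gold}
  3. cA    = {pink, blue, green, gray, teal}
  4. ckA   = {green, teal}
  5. kcA   = {pink, blue, green, gray, red, teal, gold}
  6. kckA  = {green, teal, gold}
  7. ckcA  = {}
  8. ckckA = {pink, blue, gray, red}
k, c of each give nothing new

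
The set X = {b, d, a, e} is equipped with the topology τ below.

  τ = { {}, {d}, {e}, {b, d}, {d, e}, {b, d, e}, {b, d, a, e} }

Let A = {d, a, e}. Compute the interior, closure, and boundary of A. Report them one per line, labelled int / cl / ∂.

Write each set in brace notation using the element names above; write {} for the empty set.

U open, U⊆A: {}, {e}, {d}, {d, e}. int(A) = ⋃ = {d, e}
X∖A={b}, int(X∖A)={}, hence cl(A)={b, d, a, e}
∂A: remove int from cl → {b, a}

int(A) = {d, e}
cl(A)  = {b, d, a, e}
∂A     = {b, a}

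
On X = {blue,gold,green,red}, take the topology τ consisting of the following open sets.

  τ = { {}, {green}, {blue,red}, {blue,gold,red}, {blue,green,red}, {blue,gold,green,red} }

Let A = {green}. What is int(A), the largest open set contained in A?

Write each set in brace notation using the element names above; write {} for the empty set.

open subsets of A: {}, {green}; so int(A) = {green}

{green}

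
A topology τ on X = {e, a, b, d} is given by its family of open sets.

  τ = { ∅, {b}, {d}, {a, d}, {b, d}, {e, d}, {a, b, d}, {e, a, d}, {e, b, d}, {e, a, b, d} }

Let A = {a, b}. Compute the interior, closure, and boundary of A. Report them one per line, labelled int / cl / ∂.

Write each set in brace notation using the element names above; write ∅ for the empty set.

interior: largest open inside A is {b} (from ∅, {b})
cl via duality: int({e, d}) = {e, d}, so X∖{e, d} = {a, b}
cl∖int = {a}

int(A) = {b}
cl(A)  = {a, b}
∂A     = {a}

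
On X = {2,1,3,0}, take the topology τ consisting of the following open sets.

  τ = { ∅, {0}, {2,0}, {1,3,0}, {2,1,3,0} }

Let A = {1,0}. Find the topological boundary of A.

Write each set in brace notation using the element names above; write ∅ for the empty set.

{2,1,3}

U open, U⊆A: ∅, {0}. int(A) = ⋃ = {0}
X∖A={2,3}, int(X∖A)=∅, hence cl(A)={2,1,3,0}
∂A: remove int from cl → {2,1,3}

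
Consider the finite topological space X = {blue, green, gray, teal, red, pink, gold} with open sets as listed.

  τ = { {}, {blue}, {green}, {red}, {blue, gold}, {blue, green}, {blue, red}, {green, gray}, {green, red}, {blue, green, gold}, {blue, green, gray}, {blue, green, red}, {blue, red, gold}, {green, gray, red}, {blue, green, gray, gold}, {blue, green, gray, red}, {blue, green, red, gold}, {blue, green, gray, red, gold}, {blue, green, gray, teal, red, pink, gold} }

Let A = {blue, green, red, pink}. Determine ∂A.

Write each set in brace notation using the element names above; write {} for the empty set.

open subsets of A: {}, {green}, {red}, {blue}, {blue, green}, {green, red}, {blue, red}, {blue, green, red}; so int(A) = {blue, green, red}
closure: X∖int(X∖A) = X∖{} = {blue, green, gray, teal, red, pink, gold}
∂A = {blue, green, gray, teal, red, pink, gold} minus {blue, green, red} = {gray, teal, pink, gold}

{gray, teal, pink, gold}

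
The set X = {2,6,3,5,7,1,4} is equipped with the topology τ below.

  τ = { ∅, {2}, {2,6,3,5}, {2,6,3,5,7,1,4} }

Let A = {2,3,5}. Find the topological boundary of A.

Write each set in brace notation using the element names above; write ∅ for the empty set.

{6,3,5,7,1,4}

open subsets of A: ∅, {2}; so int(A) = {2}
closure: X∖int(X∖A) = X∖∅ = {2,6,3,5,7,1,4}
∂A = {2,6,3,5,7,1,4} minus {2} = {6,3,5,7,1,4}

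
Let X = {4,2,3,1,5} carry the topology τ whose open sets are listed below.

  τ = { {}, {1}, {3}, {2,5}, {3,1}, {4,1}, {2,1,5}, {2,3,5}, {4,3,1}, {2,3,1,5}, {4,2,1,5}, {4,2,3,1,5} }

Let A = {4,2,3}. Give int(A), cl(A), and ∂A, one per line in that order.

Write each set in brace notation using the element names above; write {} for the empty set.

open subsets of A: {}, {3}; so int(A) = {3}
closure: X∖int(X∖A) = X∖{1} = {4,2,3,5}
∂A = {4,2,3,5} minus {3} = {4,2,5}

int(A) = {3}
cl(A)  = {4,2,3,5}
∂A     = {4,2,5}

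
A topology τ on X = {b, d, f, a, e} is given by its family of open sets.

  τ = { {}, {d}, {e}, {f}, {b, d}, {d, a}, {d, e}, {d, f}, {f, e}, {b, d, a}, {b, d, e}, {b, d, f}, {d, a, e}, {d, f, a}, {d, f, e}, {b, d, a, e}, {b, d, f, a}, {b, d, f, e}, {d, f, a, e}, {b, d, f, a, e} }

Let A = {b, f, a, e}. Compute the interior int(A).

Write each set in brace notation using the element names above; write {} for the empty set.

open subsets of A: {}, {f}, {e}, {f, e}; so int(A) = {f, e}

{f, e}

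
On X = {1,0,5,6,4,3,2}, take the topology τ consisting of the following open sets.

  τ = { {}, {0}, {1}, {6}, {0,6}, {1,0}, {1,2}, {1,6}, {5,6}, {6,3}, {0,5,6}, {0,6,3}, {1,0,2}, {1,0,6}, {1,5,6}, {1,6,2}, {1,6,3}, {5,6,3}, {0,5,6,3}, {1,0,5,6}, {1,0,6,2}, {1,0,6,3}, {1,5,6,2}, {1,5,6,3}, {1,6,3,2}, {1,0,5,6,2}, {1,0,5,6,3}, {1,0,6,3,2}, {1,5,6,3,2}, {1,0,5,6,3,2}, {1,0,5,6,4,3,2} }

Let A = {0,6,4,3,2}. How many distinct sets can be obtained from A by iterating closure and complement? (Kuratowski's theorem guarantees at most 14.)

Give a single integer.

10

cl via duality: int({1,5}) = {1}, so X∖{1} = {0,5,6,4,3,2}
Write k for closure, c for complement:
  1. A     = {0,6,4,3,2}
  2. kA    = {0,5,6,4,3,2}
  3. cA    = {1,5}
  4. ckA   = {1}
  5. kcA   = {1,5,4,2}
  6. kckA  = {1,4,2}
  7. ckcA  = {0,6,3}
  8. ckckA = {0,5,6,3}
  9. kckcA = {0,5,6,4,3}
  10. ckckcA = {1,2}
applying k or c yields no new set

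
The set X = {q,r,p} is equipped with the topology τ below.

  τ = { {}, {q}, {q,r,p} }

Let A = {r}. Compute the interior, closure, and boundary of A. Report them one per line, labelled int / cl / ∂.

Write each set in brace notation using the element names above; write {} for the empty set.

U open, U⊆A: {}. int(A) = ⋃ = {}
X∖A={q,p}, int(X∖A)={q}, hence cl(A)={r,p}
∂A: remove int from cl → {r,p}

int(A) = {}
cl(A)  = {r,p}
∂A     = {r,p}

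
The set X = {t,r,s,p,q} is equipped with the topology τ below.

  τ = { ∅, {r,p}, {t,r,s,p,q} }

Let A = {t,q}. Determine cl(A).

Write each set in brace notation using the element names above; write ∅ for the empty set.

X∖A={r,s,p}, int(X∖A)={r,p}, hence cl(A)={t,s,q}

{t,s,q}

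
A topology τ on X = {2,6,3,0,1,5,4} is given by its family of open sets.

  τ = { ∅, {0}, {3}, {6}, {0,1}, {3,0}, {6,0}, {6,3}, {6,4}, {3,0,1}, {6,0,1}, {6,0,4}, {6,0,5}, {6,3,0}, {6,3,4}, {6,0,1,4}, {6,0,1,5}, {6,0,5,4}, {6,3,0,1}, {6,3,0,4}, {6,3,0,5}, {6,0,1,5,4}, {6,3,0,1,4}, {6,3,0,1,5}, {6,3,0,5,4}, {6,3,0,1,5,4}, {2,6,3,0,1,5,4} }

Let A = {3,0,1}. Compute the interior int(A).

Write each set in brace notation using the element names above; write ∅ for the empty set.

U open, U⊆A: ∅, {0}, {3}, {0,1}, {3,0}, {3,0,1}. int(A) = ⋃ = {3,0,1}

{3,0,1}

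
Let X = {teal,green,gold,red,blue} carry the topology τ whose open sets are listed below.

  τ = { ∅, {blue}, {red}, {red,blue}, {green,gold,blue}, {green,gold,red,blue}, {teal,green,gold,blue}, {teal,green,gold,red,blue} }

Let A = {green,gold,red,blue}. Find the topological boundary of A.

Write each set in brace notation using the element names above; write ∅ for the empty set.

{teal}

U open, U⊆A: ∅, {red}, {blue}, {red,blue}, {green,gold,blue}, {green,gold,red,blue}. int(A) = ⋃ = {green,gold,red,blue}
X∖A={teal}, int(X∖A)=∅, hence cl(A)={teal,green,gold,red,blue}
∂A: remove int from cl → {teal}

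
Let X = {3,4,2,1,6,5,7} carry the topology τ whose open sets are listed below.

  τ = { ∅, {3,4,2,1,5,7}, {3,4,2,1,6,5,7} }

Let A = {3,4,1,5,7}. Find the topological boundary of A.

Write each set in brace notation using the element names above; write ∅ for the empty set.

open subsets of A: ∅; so int(A) = ∅
closure: X∖int(X∖A) = X∖∅ = {3,4,2,1,6,5,7}
∂A = {3,4,2,1,6,5,7} minus ∅ = {3,4,2,1,6,5,7}

{3,4,2,1,6,5,7}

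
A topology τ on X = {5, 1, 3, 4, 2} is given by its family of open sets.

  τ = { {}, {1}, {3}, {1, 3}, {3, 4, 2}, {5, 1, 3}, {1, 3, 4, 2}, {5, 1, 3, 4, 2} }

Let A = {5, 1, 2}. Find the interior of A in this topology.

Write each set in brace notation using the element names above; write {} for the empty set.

{1}

open subsets of A: {}, {1}; so int(A) = {1}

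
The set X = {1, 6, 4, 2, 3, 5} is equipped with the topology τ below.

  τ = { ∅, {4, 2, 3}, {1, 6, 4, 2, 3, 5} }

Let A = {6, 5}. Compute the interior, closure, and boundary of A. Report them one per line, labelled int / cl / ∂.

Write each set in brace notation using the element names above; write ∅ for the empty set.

open subsets of A: ∅; so int(A) = ∅
closure: X∖int(X∖A) = X∖{4, 2, 3} = {1, 6, 5}
∂A = {1, 6, 5} minus ∅ = {1, 6, 5}

int(A) = ∅
cl(A)  = {1, 6, 5}
∂A     = {1, 6, 5}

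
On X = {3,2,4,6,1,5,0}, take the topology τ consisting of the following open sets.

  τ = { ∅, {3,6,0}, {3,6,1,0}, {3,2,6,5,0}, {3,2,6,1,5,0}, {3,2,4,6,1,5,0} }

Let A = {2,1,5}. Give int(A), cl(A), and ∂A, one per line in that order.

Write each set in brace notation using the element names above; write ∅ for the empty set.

int(A) = ∅
cl(A)  = {2,4,1,5}
∂A     = {2,4,1,5}

U open, U⊆A: ∅. int(A) = ⋃ = ∅
X∖A={3,4,6,0}, int(X∖A)={3,6,0}, hence cl(A)={2,4,1,5}
∂A: remove int from cl → {2,4,1,5}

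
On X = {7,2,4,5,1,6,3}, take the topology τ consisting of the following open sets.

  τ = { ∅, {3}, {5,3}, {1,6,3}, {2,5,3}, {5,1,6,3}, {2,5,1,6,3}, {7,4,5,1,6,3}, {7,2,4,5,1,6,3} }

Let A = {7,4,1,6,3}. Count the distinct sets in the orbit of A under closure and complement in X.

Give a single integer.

6

X∖A={2,5}, int(X∖A)=∅, hence cl(A)={7,2,4,5,1,6,3}
Orbit (k=closure, c=complement):
  1. A     = {7,4,1,6,3}
  2. kA    = {7,2,4,5,1,6,3}
  3. cA    = {2,5}
  4. ckA   = ∅
  5. kcA   = {7,2,4,5}
  6. ckcA  = {1,6,3}
(closed under both — stop)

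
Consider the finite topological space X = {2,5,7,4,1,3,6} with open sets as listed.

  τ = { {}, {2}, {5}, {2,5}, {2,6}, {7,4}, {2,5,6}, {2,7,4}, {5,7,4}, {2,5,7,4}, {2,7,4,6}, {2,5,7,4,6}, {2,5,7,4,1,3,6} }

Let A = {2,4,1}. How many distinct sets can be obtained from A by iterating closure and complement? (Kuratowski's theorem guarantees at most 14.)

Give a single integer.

X∖A={5,7,3,6}, int(X∖A)={5}, hence cl(A)={2,7,4,1,3,6}
Orbit (k=closure, c=complement):
  1. A     = {2,4,1}
  2. kA    = {2,7,4,1,3,6}
  3. cA    = {5,7,3,6}
  4. ckA   = {5}
  5. kcA   = {5,7,4,1,3,6}
  6. kckA  = {5,1,3}
  7. ckcA  = {2}
  8. ckckA = {2,7,4,6}
  9. kckcA = {2,1,3,6}
  10. ckckcA = {5,7,4}
  11. kckckcA = {5,7,4,1,3}
  12. ckckckcA = {2,6}
(closed under both — stop)

12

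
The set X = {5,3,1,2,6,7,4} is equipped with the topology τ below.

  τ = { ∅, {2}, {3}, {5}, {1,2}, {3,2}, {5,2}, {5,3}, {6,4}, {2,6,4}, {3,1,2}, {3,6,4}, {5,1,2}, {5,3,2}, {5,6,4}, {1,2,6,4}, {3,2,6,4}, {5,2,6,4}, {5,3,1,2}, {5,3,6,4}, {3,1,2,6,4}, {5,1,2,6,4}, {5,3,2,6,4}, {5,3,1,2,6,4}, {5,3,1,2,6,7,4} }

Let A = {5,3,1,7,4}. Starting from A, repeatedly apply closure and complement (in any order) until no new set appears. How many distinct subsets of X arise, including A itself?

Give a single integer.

X∖A={2,6}, int(X∖A)={2}, hence cl(A)={5,3,1,6,7,4}
Orbit (k=closure, c=complement):
  1. A     = {5,3,1,7,4}
  2. kA    = {5,3,1,6,7,4}
  3. cA    = {2,6}
  4. ckA   = {2}
  5. kcA   = {1,2,6,7,4}
  6. kckA  = {1,2,7}
  7. ckcA  = {5,3}
  8. ckckA = {5,3,6,4}
  9. kckcA = {5,3,7}
  10. kckckA = {5,3,6,7,4}
  11. ckckcA = {1,2,6,4}
  12. ckckckA = {1,2}
(closed under both — stop)

12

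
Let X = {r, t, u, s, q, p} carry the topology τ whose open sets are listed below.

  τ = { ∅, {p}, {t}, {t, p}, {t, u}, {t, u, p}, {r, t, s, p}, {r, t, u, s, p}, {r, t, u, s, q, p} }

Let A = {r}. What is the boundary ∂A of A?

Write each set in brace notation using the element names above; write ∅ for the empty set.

opens ⊆ A: ∅; union → int = ∅
complement {t, u, s, q, p}; its interior {t, u, p}; cl(A) = X∖{t, u, p} = {r, s, q}
boundary = {r, s, q} ∖ ∅ = {r, s, q}

{r, s, q}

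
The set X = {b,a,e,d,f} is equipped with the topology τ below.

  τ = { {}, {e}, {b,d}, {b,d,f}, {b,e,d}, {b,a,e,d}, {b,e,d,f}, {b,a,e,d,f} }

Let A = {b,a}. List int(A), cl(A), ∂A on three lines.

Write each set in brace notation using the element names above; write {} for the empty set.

int(A) = {}
cl(A)  = {b,a,d,f}
∂A     = {b,a,d,f}

interior: largest open inside A is {} (from {})
cl via duality: int({e,d,f}) = {e}, so X∖{e} = {b,a,d,f}
cl∖int = {b,a,d,f}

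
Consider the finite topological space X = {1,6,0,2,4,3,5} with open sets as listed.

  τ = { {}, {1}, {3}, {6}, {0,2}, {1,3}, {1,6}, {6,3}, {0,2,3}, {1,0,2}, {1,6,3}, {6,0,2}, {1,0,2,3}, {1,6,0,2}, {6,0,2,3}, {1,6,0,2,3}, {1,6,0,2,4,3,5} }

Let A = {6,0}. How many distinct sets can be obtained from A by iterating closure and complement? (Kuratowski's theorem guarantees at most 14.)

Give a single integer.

10

closure: X∖int(X∖A) = X∖{1,3} = {6,0,2,4,5}
Let k=closure and c=complement:
  1. A     = {6,0}
  2. kA    = {6,0,2,4,5}
  3. cA    = {1,2,4,3,5}
  4. ckA   = {1,3}
  5. kcA   = {1,0,2,4,3,5}
  6. kckA  = {1,4,3,5}
  7. ckcA  = {6}
  8. ckckA = {6,0,2}
  9. kckcA = {6,4,5}
  10. ckckcA = {1,0,2,3}
— saturated at 10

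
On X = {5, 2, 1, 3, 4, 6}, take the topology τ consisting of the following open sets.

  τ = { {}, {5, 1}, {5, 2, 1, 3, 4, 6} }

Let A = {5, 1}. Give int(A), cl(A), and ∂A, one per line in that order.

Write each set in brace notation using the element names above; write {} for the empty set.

int(A) = {5, 1}
cl(A)  = {5, 2, 1, 3, 4, 6}
∂A     = {2, 3, 4, 6}

open subsets of A: {}, {5, 1}; so int(A) = {5, 1}
closure: X∖int(X∖A) = X∖{} = {5, 2, 1, 3, 4, 6}
∂A = {5, 2, 1, 3, 4, 6} minus {5, 1} = {2, 3, 4, 6}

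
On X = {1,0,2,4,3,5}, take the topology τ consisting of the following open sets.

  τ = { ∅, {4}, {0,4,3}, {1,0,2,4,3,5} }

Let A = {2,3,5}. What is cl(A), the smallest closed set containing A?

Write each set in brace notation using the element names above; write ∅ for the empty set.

closure: X∖int(X∖A) = X∖{4} = {1,0,2,3,5}

{1,0,2,3,5}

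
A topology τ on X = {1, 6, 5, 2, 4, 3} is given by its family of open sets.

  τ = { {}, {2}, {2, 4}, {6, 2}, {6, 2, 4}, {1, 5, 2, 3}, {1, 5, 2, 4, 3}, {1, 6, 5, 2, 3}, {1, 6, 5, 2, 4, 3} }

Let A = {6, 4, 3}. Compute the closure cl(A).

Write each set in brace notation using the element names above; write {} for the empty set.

{1, 6, 5, 4, 3}

cl via duality: int({1, 5, 2}) = {2}, so X∖{2} = {1, 6, 5, 4, 3}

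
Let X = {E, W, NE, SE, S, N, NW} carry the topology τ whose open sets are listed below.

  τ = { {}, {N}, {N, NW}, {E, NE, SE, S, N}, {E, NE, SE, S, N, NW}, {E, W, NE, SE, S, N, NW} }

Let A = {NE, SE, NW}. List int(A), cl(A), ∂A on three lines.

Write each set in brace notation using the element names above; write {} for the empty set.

interior: largest open inside A is {} (from {})
cl via duality: int({E, W, S, N}) = {N}, so X∖{N} = {E, W, NE, SE, S, NW}
cl∖int = {E, W, NE, SE, S, NW}

int(A) = {}
cl(A)  = {E, W, NE, SE, S, NW}
∂A     = {E, W, NE, SE, S, NW}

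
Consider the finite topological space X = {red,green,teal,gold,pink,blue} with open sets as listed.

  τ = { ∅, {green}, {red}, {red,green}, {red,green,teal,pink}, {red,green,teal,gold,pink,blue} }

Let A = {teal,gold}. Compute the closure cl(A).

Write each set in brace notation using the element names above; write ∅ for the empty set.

{teal,gold,pink,blue}

closure: X∖int(X∖A) = X∖{red,green} = {teal,gold,pink,blue}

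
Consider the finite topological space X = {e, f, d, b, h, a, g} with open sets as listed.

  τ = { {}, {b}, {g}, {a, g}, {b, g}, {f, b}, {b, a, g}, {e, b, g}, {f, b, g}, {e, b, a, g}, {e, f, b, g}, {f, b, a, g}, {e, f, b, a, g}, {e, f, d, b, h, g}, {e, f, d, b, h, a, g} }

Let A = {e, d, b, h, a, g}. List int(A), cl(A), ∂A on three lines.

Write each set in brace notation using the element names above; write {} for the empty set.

int(A) = {e, b, a, g}
cl(A)  = {e, f, d, b, h, a, g}
∂A     = {f, d, h}

opens ⊆ A: {}, {b}, {g}, {b, g}, {a, g}, {b, a, g}, {e, b, g}, {e, b, a, g}; union → int = {e, b, a, g}
complement {f}; its interior {}; cl(A) = X∖{} = {e, f, d, b, h, a, g}
boundary = {e, f, d, b, h, a, g} ∖ {e, b, a, g} = {f, d, h}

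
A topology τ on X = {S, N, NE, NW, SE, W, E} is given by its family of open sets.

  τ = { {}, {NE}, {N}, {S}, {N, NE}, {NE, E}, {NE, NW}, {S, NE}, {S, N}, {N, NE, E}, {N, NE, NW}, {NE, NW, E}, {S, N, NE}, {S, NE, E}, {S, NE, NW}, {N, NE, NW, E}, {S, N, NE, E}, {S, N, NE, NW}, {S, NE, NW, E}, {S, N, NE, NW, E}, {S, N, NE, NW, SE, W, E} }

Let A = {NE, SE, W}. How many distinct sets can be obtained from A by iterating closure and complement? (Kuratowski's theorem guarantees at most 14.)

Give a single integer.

X∖A={S, N, NW, E}, int(X∖A)={S, N}, hence cl(A)={NE, NW, SE, W, E}
Orbit (k=closure, c=complement):
  1. A     = {NE, SE, W}
  2. kA    = {NE, NW, SE, W, E}
  3. cA    = {S, N, NW, E}
  4. ckA   = {S, N}
  5. kcA   = {S, N, NW, SE, W, E}
  6. kckA  = {S, N, SE, W}
  7. ckcA  = {NE}
  8. ckckA = {NE, NW, E}
(closed under both — stop)

8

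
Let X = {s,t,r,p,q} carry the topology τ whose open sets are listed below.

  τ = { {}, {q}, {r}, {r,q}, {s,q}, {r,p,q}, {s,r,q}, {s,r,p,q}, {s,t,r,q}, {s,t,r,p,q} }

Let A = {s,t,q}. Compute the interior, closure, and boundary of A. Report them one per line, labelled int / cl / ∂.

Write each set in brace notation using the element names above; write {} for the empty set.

U open, U⊆A: {}, {q}, {s,q}. int(A) = ⋃ = {s,q}
X∖A={r,p}, int(X∖A)={r}, hence cl(A)={s,t,p,q}
∂A: remove int from cl → {t,p}

int(A) = {s,q}
cl(A)  = {s,t,p,q}
∂A     = {t,p}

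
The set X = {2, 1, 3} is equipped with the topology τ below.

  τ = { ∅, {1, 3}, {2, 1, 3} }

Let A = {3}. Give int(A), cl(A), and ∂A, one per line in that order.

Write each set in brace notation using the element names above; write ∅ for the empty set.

open subsets of A: ∅; so int(A) = ∅
closure: X∖int(X∖A) = X∖∅ = {2, 1, 3}
∂A = {2, 1, 3} minus ∅ = {2, 1, 3}

int(A) = ∅
cl(A)  = {2, 1, 3}
∂A     = {2, 1, 3}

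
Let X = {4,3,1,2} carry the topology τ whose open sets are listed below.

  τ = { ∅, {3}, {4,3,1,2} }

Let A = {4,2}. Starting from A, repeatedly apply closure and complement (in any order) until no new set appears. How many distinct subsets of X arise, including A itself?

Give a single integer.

X∖A={3,1}, int(X∖A)={3}, hence cl(A)={4,1,2}
Orbit (k=closure, c=complement):
  1. A     = {4,2}
  2. kA    = {4,1,2}
  3. cA    = {3,1}
  4. ckA   = {3}
  5. kcA   = {4,3,1,2}
  6. ckcA  = ∅
(closed under both — stop)

6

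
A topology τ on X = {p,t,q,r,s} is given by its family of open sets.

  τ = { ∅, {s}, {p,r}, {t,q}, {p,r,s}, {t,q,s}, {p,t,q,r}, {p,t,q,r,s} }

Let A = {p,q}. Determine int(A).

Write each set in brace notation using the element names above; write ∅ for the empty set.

U open, U⊆A: ∅. int(A) = ⋃ = ∅

∅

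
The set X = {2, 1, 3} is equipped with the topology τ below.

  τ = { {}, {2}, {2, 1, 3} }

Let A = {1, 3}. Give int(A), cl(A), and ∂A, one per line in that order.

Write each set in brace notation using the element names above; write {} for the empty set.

open subsets of A: {}; so int(A) = {}
closure: X∖int(X∖A) = X∖{2} = {1, 3}
∂A = {1, 3} minus {} = {1, 3}

int(A) = {}
cl(A)  = {1, 3}
∂A     = {1, 3}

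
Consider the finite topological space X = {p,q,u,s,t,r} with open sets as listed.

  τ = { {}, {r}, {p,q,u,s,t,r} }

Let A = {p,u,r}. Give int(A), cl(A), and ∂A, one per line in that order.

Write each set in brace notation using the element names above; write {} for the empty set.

interior: largest open inside A is {r} (from {}, {r})
cl via duality: int({q,s,t}) = {}, so X∖{} = {p,q,u,s,t,r}
cl∖int = {p,q,u,s,t}

int(A) = {r}
cl(A)  = {p,q,u,s,t,r}
∂A     = {p,q,u,s,t}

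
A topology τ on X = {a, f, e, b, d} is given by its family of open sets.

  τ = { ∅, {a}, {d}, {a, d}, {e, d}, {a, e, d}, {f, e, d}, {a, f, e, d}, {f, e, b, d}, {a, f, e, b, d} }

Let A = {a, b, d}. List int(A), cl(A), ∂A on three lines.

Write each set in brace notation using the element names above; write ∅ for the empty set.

interior: largest open inside A is {a, d} (from ∅, {d}, {a}, {a, d})
cl via duality: int({f, e}) = ∅, so X∖∅ = {a, f, e, b, d}
cl∖int = {f, e, b}

int(A) = {a, d}
cl(A)  = {a, f, e, b, d}
∂A     = {f, e, b}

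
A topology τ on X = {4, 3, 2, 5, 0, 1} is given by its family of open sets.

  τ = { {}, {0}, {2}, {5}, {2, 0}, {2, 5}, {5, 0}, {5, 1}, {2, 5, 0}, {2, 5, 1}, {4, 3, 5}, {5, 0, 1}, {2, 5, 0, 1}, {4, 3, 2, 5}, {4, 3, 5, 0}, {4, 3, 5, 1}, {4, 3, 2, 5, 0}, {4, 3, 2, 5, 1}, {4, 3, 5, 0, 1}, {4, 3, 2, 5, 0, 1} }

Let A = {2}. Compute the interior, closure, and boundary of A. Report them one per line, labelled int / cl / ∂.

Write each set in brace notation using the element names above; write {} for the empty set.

opens ⊆ A: {}, {2}; union → int = {2}
complement {4, 3, 5, 0, 1}; its interior {4, 3, 5, 0, 1}; cl(A) = X∖{4, 3, 5, 0, 1} = {2}
boundary = {2} ∖ {2} = {}

int(A) = {2}
cl(A)  = {2}
∂A     = {}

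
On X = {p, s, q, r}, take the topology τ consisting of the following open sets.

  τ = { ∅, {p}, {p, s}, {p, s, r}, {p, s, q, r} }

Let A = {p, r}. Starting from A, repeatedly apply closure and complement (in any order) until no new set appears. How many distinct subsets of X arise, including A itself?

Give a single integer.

X∖A={s, q}, int(X∖A)=∅, hence cl(A)={p, s, q, r}
Orbit (k=closure, c=complement):
  1. A     = {p, r}
  2. kA    = {p, s, q, r}
  3. cA    = {s, q}
  4. ckA   = ∅
  5. kcA   = {s, q, r}
  6. ckcA  = {p}
(closed under both — stop)

6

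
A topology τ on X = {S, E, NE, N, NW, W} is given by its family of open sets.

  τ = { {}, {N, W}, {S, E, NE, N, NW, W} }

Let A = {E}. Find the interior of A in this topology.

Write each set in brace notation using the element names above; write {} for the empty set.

{}

U open, U⊆A: {}. int(A) = ⋃ = {}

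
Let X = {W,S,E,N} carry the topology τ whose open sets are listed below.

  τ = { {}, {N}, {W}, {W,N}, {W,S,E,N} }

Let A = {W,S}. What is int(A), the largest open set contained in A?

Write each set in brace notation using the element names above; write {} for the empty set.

U open, U⊆A: {}, {W}. int(A) = ⋃ = {W}

{W}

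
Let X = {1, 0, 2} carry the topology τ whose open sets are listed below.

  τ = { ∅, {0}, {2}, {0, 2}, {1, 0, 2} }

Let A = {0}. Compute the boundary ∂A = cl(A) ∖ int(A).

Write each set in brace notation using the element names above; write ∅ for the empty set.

{1}

opens ⊆ A: ∅, {0}; union → int = {0}
complement {1, 2}; its interior {2}; cl(A) = X∖{2} = {1, 0}
boundary = {1, 0} ∖ {0} = {1}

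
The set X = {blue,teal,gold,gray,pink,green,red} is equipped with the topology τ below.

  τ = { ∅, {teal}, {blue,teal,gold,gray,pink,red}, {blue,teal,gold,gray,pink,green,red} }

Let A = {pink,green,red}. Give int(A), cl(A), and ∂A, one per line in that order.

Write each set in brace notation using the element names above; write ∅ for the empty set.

int(A) = ∅
cl(A)  = {blue,gold,gray,pink,green,red}
∂A     = {blue,gold,gray,pink,green,red}

interior: largest open inside A is ∅ (from ∅)
cl via duality: int({blue,teal,gold,gray}) = {teal}, so X∖{teal} = {blue,gold,gray,pink,green,red}
cl∖int = {blue,gold,gray,pink,green,red}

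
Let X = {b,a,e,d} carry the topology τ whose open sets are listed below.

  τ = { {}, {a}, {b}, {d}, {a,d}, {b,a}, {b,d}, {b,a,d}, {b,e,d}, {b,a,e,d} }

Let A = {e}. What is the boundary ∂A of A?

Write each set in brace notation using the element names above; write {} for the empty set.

{e}

open subsets of A: {}; so int(A) = {}
closure: X∖int(X∖A) = X∖{b,a,d} = {e}
∂A = {e} minus {} = {e}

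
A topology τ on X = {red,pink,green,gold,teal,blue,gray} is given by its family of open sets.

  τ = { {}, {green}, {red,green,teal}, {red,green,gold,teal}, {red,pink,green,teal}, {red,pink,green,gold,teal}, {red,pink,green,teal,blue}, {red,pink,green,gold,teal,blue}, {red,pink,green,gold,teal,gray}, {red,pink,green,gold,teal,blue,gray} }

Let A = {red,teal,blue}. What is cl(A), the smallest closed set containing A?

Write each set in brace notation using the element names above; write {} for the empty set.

{red,pink,gold,teal,blue,gray}

complement {pink,green,gold,gray}; its interior {green}; cl(A) = X∖{green} = {red,pink,gold,teal,blue,gray}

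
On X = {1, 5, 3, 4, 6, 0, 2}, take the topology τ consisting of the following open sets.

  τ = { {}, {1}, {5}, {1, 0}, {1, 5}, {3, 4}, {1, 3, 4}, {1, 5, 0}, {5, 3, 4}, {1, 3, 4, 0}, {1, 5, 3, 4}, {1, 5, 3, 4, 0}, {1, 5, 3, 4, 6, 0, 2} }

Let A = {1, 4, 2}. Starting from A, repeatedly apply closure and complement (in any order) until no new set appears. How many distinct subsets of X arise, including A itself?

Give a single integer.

cl via duality: int({5, 3, 6, 0}) = {5}, so X∖{5} = {1, 3, 4, 6, 0, 2}
Write k for closure, c for complement:
  1. A     = {1, 4, 2}
  2. kA    = {1, 3, 4, 6, 0, 2}
  3. cA    = {5, 3, 6, 0}
  4. ckA   = {5}
  5. kcA   = {5, 3, 4, 6, 0, 2}
  6. kckA  = {5, 6, 2}
  7. ckcA  = {1}
  8. ckckA = {1, 3, 4, 0}
  9. kckcA = {1, 6, 0, 2}
  10. ckckcA = {5, 3, 4}
  11. kckckcA = {5, 3, 4, 6, 2}
  12. ckckckcA = {1, 0}
applying k or c yields no new set

12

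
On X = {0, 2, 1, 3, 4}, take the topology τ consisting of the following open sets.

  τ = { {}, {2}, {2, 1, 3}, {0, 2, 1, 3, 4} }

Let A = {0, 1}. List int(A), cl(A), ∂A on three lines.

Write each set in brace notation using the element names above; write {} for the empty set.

int(A) = {}
cl(A)  = {0, 1, 3, 4}
∂A     = {0, 1, 3, 4}

U open, U⊆A: {}. int(A) = ⋃ = {}
X∖A={2, 3, 4}, int(X∖A)={2}, hence cl(A)={0, 1, 3, 4}
∂A: remove int from cl → {0, 1, 3, 4}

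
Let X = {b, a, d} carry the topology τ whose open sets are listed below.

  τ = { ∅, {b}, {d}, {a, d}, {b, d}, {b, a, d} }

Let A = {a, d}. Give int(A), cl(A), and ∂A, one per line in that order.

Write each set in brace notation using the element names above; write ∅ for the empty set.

open subsets of A: ∅, {d}, {a, d}; so int(A) = {a, d}
closure: X∖int(X∖A) = X∖{b} = {a, d}
∂A = {a, d} minus {a, d} = ∅

int(A) = {a, d}
cl(A)  = {a, d}
∂A     = ∅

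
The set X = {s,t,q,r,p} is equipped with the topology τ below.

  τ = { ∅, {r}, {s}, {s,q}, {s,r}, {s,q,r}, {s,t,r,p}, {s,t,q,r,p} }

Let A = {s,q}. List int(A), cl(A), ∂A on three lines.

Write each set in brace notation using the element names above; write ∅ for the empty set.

int(A) = {s,q}
cl(A)  = {s,t,q,p}
∂A     = {t,p}

U open, U⊆A: ∅, {s}, {s,q}. int(A) = ⋃ = {s,q}
X∖A={t,r,p}, int(X∖A)={r}, hence cl(A)={s,t,q,p}
∂A: remove int from cl → {t,p}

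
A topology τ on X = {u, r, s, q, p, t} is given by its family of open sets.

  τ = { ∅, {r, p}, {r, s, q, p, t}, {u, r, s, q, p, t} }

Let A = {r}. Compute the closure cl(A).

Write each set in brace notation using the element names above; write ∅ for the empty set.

{u, r, s, q, p, t}

cl via duality: int({u, s, q, p, t}) = ∅, so X∖∅ = {u, r, s, q, p, t}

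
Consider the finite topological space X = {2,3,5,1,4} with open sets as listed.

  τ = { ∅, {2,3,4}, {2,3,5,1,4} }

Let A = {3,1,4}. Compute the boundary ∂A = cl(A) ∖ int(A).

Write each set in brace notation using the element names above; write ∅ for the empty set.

{2,3,5,1,4}

open subsets of A: ∅; so int(A) = ∅
closure: X∖int(X∖A) = X∖∅ = {2,3,5,1,4}
∂A = {2,3,5,1,4} minus ∅ = {2,3,5,1,4}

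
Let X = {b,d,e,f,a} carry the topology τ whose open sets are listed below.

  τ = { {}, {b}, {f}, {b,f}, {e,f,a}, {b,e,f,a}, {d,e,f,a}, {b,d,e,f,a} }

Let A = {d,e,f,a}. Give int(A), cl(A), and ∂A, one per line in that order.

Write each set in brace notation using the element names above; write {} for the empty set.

interior: largest open inside A is {d,e,f,a} (from {}, {f}, {e,f,a}, {d,e,f,a})
cl via duality: int({b}) = {b}, so X∖{b} = {d,e,f,a}
cl∖int = {}

int(A) = {d,e,f,a}
cl(A)  = {d,e,f,a}
∂A     = {}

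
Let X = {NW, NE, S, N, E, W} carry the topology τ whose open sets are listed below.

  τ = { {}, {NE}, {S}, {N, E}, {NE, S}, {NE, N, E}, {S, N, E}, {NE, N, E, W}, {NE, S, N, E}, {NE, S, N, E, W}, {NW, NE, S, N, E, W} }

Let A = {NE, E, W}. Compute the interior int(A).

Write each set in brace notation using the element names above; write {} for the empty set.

interior: largest open inside A is {NE} (from {}, {NE})

{NE}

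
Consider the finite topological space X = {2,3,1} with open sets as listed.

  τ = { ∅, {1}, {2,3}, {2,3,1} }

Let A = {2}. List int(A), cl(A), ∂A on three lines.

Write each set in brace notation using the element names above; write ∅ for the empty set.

int(A) = ∅
cl(A)  = {2,3}
∂A     = {2,3}

opens ⊆ A: ∅; union → int = ∅
complement {3,1}; its interior {1}; cl(A) = X∖{1} = {2,3}
boundary = {2,3} ∖ ∅ = {2,3}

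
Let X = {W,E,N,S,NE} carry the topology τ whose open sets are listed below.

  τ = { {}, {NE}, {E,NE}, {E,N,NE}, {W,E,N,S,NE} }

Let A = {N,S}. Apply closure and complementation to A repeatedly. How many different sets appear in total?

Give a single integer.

6

X∖A={W,E,NE}, int(X∖A)={E,NE}, hence cl(A)={W,N,S}
Orbit (k=closure, c=complement):
  1. A     = {N,S}
  2. kA    = {W,N,S}
  3. cA    = {W,E,NE}
  4. ckA   = {E,NE}
  5. kcA   = {W,E,N,S,NE}
  6. ckcA  = {}
(closed under both — stop)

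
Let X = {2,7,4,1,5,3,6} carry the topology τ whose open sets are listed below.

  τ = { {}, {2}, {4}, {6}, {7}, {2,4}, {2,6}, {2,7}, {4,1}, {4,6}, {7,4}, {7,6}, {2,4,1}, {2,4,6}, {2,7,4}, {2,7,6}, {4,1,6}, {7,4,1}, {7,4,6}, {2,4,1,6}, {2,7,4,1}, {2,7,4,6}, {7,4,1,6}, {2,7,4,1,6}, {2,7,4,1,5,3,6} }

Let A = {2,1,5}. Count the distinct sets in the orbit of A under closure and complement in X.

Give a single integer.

8

complement {7,4,3,6}; its interior {7,4,6}; cl(A) = X∖{7,4,6} = {2,1,5,3}
With k = closure, c = complement:
  1. A     = {2,1,5}
  2. kA    = {2,1,5,3}
  3. cA    = {7,4,3,6}
  4. ckA   = {7,4,6}
  5. kcA   = {7,4,1,5,3,6}
  6. ckcA  = {2}
  7. kckcA = {2,5,3}
  8. ckckcA = {7,4,1,6}
k, c of each give nothing new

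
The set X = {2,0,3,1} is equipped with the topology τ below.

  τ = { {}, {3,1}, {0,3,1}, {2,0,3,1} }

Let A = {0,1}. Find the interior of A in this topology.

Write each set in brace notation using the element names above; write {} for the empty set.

opens ⊆ A: {}; union → int = {}

{}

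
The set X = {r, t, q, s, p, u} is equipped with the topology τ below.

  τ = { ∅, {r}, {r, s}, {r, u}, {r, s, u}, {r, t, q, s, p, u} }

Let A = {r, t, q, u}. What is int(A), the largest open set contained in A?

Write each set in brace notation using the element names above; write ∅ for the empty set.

{r, u}

opens ⊆ A: ∅, {r}, {r, u}; union → int = {r, u}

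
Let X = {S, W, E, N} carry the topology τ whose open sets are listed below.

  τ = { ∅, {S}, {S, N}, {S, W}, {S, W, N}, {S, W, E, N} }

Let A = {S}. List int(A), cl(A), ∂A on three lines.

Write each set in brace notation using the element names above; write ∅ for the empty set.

int(A) = {S}
cl(A)  = {S, W, E, N}
∂A     = {W, E, N}

opens ⊆ A: ∅, {S}; union → int = {S}
complement {W, E, N}; its interior ∅; cl(A) = X∖∅ = {S, W, E, N}
boundary = {S, W, E, N} ∖ {S} = {W, E, N}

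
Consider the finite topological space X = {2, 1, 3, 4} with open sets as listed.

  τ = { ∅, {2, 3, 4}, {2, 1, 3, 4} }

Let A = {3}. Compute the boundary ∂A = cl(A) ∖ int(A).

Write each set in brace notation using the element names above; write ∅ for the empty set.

interior: largest open inside A is ∅ (from ∅)
cl via duality: int({2, 1, 4}) = ∅, so X∖∅ = {2, 1, 3, 4}
cl∖int = {2, 1, 3, 4}

{2, 1, 3, 4}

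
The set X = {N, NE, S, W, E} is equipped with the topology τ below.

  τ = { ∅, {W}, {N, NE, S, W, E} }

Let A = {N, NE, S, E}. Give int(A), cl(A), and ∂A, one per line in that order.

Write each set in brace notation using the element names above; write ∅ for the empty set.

int(A) = ∅
cl(A)  = {N, NE, S, E}
∂A     = {N, NE, S, E}

U open, U⊆A: ∅. int(A) = ⋃ = ∅
X∖A={W}, int(X∖A)={W}, hence cl(A)={N, NE, S, E}
∂A: remove int from cl → {N, NE, S, E}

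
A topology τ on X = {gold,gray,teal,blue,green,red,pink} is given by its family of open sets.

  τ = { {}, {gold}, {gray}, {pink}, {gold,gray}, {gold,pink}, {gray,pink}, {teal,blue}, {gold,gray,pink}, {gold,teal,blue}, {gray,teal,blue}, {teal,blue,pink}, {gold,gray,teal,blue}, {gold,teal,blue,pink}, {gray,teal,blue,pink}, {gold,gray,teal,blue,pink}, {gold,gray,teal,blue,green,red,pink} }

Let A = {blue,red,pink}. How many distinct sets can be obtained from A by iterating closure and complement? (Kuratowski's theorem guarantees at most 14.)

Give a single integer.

10

X∖A={gold,gray,teal,green}, int(X∖A)={gold,gray}, hence cl(A)={teal,blue,green,red,pink}
Orbit (k=closure, c=complement):
  1. A     = {blue,red,pink}
  2. kA    = {teal,blue,green,red,pink}
  3. cA    = {gold,gray,teal,green}
  4. ckA   = {gold,gray}
  5. kcA   = {gold,gray,teal,blue,green,red}
  6. kckA  = {gold,gray,green,red}
  7. ckcA  = {pink}
  8. ckckA = {teal,blue,pink}
  9. kckcA = {green,red,pink}
  10. ckckcA = {gold,gray,teal,blue}
(closed under both — stop)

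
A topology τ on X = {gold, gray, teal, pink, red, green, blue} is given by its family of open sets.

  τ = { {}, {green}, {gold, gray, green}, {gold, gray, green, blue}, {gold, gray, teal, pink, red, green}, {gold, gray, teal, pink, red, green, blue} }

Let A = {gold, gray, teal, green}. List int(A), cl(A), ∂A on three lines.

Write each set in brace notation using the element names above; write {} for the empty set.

int(A) = {gold, gray, green}
cl(A)  = {gold, gray, teal, pink, red, green, blue}
∂A     = {teal, pink, red, blue}

opens ⊆ A: {}, {green}, {gold, gray, green}; union → int = {gold, gray, green}
complement {pink, red, blue}; its interior {}; cl(A) = X∖{} = {gold, gray, teal, pink, red, green, blue}
boundary = {gold, gray, teal, pink, red, green, blue} ∖ {gold, gray, green} = {teal, pink, red, blue}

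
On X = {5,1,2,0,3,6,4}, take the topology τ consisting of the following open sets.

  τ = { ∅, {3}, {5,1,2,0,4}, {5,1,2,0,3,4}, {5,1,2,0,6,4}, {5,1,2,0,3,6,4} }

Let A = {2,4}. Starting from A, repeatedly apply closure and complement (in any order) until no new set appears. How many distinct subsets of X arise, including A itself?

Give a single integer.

6

closure: X∖int(X∖A) = X∖{3} = {5,1,2,0,6,4}
Let k=closure and c=complement:
  1. A     = {2,4}
  2. kA    = {5,1,2,0,6,4}
  3. cA    = {5,1,0,3,6}
  4. ckA   = {3}
  5. kcA   = {5,1,2,0,3,6,4}
  6. ckcA  = ∅
— saturated at 6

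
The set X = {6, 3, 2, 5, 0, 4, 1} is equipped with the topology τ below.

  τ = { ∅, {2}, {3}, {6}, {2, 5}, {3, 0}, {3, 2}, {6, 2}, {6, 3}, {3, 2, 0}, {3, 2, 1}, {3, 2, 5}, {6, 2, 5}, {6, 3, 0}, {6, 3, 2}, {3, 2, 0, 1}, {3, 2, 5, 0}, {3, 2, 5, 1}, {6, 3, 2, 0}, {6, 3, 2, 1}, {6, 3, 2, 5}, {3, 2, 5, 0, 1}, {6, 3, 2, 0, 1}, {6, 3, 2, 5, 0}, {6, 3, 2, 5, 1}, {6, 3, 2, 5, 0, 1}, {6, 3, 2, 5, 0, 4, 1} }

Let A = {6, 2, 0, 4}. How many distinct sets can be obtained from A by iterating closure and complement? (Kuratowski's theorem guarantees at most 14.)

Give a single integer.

10

closure: X∖int(X∖A) = X∖{3} = {6, 2, 5, 0, 4, 1}
Let k=closure and c=complement:
  1. A     = {6, 2, 0, 4}
  2. kA    = {6, 2, 5, 0, 4, 1}
  3. cA    = {3, 5, 1}
  4. ckA   = {3}
  5. kcA   = {3, 5, 0, 4, 1}
  6. kckA  = {3, 0, 4, 1}
  7. ckcA  = {6, 2}
  8. ckckA = {6, 2, 5}
  9. kckcA = {6, 2, 5, 4, 1}
  10. ckckcA = {3, 0}
— saturated at 10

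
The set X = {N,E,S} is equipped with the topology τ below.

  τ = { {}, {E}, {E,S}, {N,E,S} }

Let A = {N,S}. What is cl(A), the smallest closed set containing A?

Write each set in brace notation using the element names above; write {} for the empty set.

cl via duality: int({E}) = {E}, so X∖{E} = {N,S}

{N,S}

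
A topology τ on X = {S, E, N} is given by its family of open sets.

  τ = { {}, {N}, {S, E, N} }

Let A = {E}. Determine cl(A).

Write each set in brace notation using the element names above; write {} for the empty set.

X∖A={S, N}, int(X∖A)={N}, hence cl(A)={S, E}

{S, E}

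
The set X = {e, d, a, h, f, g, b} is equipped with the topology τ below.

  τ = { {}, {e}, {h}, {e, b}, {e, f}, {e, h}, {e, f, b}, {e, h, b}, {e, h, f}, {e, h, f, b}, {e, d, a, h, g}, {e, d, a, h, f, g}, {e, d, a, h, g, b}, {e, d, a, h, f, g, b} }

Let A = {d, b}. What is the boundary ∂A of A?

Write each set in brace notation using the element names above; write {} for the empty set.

opens ⊆ A: {}; union → int = {}
complement {e, a, h, f, g}; its interior {e, h, f}; cl(A) = X∖{e, h, f} = {d, a, g, b}
boundary = {d, a, g, b} ∖ {} = {d, a, g, b}

{d, a, g, b}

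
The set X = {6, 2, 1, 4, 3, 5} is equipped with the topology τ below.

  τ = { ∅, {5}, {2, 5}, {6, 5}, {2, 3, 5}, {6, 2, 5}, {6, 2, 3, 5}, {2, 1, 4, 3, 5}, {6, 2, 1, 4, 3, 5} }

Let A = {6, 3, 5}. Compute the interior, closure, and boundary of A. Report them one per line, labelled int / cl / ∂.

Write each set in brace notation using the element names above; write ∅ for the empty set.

interior: largest open inside A is {6, 5} (from ∅, {5}, {6, 5})
cl via duality: int({2, 1, 4}) = ∅, so X∖∅ = {6, 2, 1, 4, 3, 5}
cl∖int = {2, 1, 4, 3}

int(A) = {6, 5}
cl(A)  = {6, 2, 1, 4, 3, 5}
∂A     = {2, 1, 4, 3}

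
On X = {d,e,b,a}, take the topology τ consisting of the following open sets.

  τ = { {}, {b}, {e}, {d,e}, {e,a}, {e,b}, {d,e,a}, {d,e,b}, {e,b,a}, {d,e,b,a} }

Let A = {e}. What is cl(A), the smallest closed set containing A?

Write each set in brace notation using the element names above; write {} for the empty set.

{d,e,a}

X∖A={d,b,a}, int(X∖A)={b}, hence cl(A)={d,e,a}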